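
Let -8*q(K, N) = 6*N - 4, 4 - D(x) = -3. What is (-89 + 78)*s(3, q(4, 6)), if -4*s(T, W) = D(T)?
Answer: 77/4 ≈ 19.250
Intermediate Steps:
D(x) = 7 (D(x) = 4 - 1*(-3) = 4 + 3 = 7)
q(K, N) = 1/2 - 3*N/4 (q(K, N) = -(6*N - 4)/8 = -(-4 + 6*N)/8 = 1/2 - 3*N/4)
s(T, W) = -7/4 (s(T, W) = -1/4*7 = -7/4)
(-89 + 78)*s(3, q(4, 6)) = (-89 + 78)*(-7/4) = -11*(-7/4) = 77/4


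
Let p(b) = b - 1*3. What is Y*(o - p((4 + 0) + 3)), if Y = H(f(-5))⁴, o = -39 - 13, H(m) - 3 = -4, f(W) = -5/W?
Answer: -56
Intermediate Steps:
H(m) = -1 (H(m) = 3 - 4 = -1)
p(b) = -3 + b (p(b) = b - 3 = -3 + b)
o = -52
Y = 1 (Y = (-1)⁴ = 1)
Y*(o - p((4 + 0) + 3)) = 1*(-52 - (-3 + ((4 + 0) + 3))) = 1*(-52 - (-3 + (4 + 3))) = 1*(-52 - (-3 + 7)) = 1*(-52 - 1*4) = 1*(-52 - 4) = 1*(-56) = -56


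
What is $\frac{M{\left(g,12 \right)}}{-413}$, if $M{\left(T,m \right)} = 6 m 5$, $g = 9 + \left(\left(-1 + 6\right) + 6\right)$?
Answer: $- \frac{360}{413} \approx -0.87167$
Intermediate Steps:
$g = 20$ ($g = 9 + \left(5 + 6\right) = 9 + 11 = 20$)
$M{\left(T,m \right)} = 30 m$
$\frac{M{\left(g,12 \right)}}{-413} = \frac{30 \cdot 12}{-413} = 360 \left(- \frac{1}{413}\right) = - \frac{360}{413}$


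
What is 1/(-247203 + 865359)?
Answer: 1/618156 ≈ 1.6177e-6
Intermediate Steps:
1/(-247203 + 865359) = 1/618156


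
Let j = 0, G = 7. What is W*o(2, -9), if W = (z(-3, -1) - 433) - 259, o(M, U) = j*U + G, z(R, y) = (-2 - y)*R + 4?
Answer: -4795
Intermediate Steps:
z(R, y) = 4 + R*(-2 - y) (z(R, y) = R*(-2 - y) + 4 = 4 + R*(-2 - y))
o(M, U) = 7 (o(M, U) = 0*U + 7 = 0 + 7 = 7)
W = -685 (W = ((4 - 2*(-3) - 1*(-3)*(-1)) - 433) - 259 = ((4 + 6 - 3) - 433) - 259 = (7 - 433) - 259 = -426 - 259 = -685)
W*o(2, -9) = -685*7 = -4795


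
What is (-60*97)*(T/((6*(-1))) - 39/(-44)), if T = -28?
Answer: -355505/11 ≈ -32319.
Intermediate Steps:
(-60*97)*(T/((6*(-1))) - 39/(-44)) = (-60*97)*(-28/(6*(-1)) - 39/(-44)) = -5820*(-28/(-6) - 39*(-1/44)) = -5820*(-28*(-⅙) + 39/44) = -5820*(14/3 + 39/44) = -5820*733/132 = -355505/11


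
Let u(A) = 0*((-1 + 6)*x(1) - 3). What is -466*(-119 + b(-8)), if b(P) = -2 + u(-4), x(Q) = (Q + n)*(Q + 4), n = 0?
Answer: 56386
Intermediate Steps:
x(Q) = Q*(4 + Q) (x(Q) = (Q + 0)*(Q + 4) = Q*(4 + Q))
u(A) = 0 (u(A) = 0*((-1 + 6)*(1*(4 + 1)) - 3) = 0*(5*(1*5) - 3) = 0*(5*5 - 3) = 0*(25 - 3) = 0*22 = 0)
b(P) = -2 (b(P) = -2 + 0 = -2)
-466*(-119 + b(-8)) = -466*(-119 - 2) = -466*(-121) = 56386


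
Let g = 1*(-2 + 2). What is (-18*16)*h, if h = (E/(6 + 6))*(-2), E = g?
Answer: 0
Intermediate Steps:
g = 0 (g = 1*0 = 0)
E = 0
h = 0 (h = (0/(6 + 6))*(-2) = (0/12)*(-2) = (0*(1/12))*(-2) = 0*(-2) = 0)
(-18*16)*h = -18*16*0 = -288*0 = 0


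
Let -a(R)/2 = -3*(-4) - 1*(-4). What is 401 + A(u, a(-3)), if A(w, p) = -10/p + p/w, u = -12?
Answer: 19391/48 ≈ 403.98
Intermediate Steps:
a(R) = -32 (a(R) = -2*(-3*(-4) - 1*(-4)) = -2*(12 + 4) = -2*16 = -32)
401 + A(u, a(-3)) = 401 + (-10/(-32) - 32/(-12)) = 401 + (-10*(-1/32) - 32*(-1/12)) = 401 + (5/16 + 8/3) = 401 + 143/48 = 19391/48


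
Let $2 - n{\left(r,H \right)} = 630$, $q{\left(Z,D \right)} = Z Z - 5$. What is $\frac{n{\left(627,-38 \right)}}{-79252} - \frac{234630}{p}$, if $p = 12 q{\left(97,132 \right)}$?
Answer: $- \frac{771834509}{372642904} \approx -2.0712$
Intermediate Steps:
$q{\left(Z,D \right)} = -5 + Z^{2}$ ($q{\left(Z,D \right)} = Z^{2} - 5 = -5 + Z^{2}$)
$n{\left(r,H \right)} = -628$ ($n{\left(r,H \right)} = 2 - 630 = -628$)
$p = 112848$ ($p = 12 \left(-5 + 97^{2}\right) = 12 \left(-5 + 9409\right) = 12 \cdot 9404 = 112848$)
$\frac{n{\left(627,-38 \right)}}{-79252} - \frac{234630}{p} = - \frac{628}{-79252} - \frac{234630}{112848} = \left(-628\right) \left(- \frac{1}{79252}\right) - \frac{39105}{18808} = \frac{157}{19813} - \frac{39105}{18808} = - \frac{771834509}{372642904}$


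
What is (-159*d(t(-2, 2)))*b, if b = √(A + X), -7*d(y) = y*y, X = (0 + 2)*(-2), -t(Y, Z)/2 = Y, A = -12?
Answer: 10176*I/7 ≈ 1453.7*I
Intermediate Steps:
t(Y, Z) = -2*Y
X = -4 (X = 2*(-2) = -4)
d(y) = -y²/7 (d(y) = -y*y/7 = -y²/7)
b = 4*I (b = √(-12 - 4) = √(-16) = 4*I ≈ 4.0*I)
(-159*d(t(-2, 2)))*b = (-(-159)*(-2*(-2))²/7)*(4*I) = (-(-159)*4²/7)*(4*I) = (-(-159)*16/7)*(4*I) = (-159*(-16/7))*(4*I) = 2544*(4*I)/7 = 10176*I/7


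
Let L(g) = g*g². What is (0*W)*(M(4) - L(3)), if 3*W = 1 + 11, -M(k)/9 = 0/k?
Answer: 0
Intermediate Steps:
M(k) = 0 (M(k) = -0/k = -9*0 = 0)
W = 4 (W = (1 + 11)/3 = (⅓)*12 = 4)
L(g) = g³
(0*W)*(M(4) - L(3)) = (0*4)*(0 - 1*3³) = 0*(0 - 1*27) = 0*(0 - 27) = 0*(-27) = 0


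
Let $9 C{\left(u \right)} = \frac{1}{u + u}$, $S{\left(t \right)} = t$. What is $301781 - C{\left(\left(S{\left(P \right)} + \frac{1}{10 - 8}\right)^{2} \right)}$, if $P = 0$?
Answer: $\frac{2716027}{9} \approx 3.0178 \cdot 10^{5}$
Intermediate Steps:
$C{\left(u \right)} = \frac{1}{18 u}$ ($C{\left(u \right)} = \frac{1}{9 \left(u + u\right)} = \frac{1}{9 \cdot 2 u} = \frac{\frac{1}{2} \frac{1}{u}}{9} = \frac{1}{18 u}$)
$301781 - C{\left(\left(S{\left(P \right)} + \frac{1}{10 - 8}\right)^{2} \right)} = 301781 - \frac{1}{18 \left(0 + \frac{1}{10 - 8}\right)^{2}} = 301781 - \frac{1}{18 \left(0 + \frac{1}{2}\right)^{2}} = 301781 - \frac{1}{18 \left(\frac{1}{2}\right)^{2}} = 301781 - \frac{\frac{1}{\frac{1}{4}}}{18} = 301781 - \frac{1}{18} \cdot 4 = 301781 - \frac{2}{9} = \frac{2716027}{9}$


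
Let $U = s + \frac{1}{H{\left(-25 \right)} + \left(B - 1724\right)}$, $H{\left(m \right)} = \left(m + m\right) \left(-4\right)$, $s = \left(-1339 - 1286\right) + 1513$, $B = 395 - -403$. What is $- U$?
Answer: $\frac{807313}{726} \approx 1112.0$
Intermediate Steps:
$B = 798$ ($B = 395 + 403 = 798$)
$s = -1112$ ($s = -2625 + 1513 = -1112$)
$H{\left(m \right)} = - 8 m$ ($H{\left(m \right)} = 2 m \left(-4\right) = - 8 m$)
$U = - \frac{807313}{726}$ ($U = -1112 + \frac{1}{\left(-8\right) \left(-25\right) + \left(798 - 1724\right)} = -1112 + \frac{1}{200 - 926} = -1112 + \frac{1}{-726} = -1112 - \frac{1}{726} = - \frac{807313}{726} \approx -1112.0$)
$- U = \left(-1\right) \left(- \frac{807313}{726}\right) = \frac{807313}{726}$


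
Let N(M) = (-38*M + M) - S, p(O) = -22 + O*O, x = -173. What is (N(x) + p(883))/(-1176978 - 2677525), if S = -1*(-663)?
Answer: -785405/3854503 ≈ -0.20376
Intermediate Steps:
S = 663
p(O) = -22 + O²
N(M) = -663 - 37*M (N(M) = (-38*M + M) - 1*663 = -37*M - 663 = -663 - 37*M)
(N(x) + p(883))/(-1176978 - 2677525) = ((-663 - 37*(-173)) + (-22 + 883²))/(-1176978 - 2677525) = ((-663 + 6401) + (-22 + 779689))/(-3854503) = (5738 + 779667)*(-1/3854503) = 785405*(-1/3854503) = -785405/3854503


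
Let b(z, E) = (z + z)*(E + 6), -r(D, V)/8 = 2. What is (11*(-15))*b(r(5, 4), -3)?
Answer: 15840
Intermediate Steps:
r(D, V) = -16 (r(D, V) = -8*2 = -16)
b(z, E) = 2*z*(6 + E) (b(z, E) = (2*z)*(6 + E) = 2*z*(6 + E))
(11*(-15))*b(r(5, 4), -3) = (11*(-15))*(2*(-16)*(6 - 3)) = -330*(-16)*3 = -165*(-96) = 15840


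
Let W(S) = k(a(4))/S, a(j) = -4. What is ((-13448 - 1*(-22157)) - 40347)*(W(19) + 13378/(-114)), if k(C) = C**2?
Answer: 70035986/19 ≈ 3.6861e+6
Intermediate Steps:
W(S) = 16/S (W(S) = (-4)**2/S = 16/S)
((-13448 - 1*(-22157)) - 40347)*(W(19) + 13378/(-114)) = ((-13448 - 1*(-22157)) - 40347)*(16/19 + 13378/(-114)) = ((-13448 + 22157) - 40347)*(16*(1/19) + 13378*(-1/114)) = (8709 - 40347)*(16/19 - 6689/57) = -31638*(-6641/57) = 70035986/19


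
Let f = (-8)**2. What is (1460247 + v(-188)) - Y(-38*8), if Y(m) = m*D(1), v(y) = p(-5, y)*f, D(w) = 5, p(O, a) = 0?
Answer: 1461767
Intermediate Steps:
f = 64
v(y) = 0 (v(y) = 0*64 = 0)
Y(m) = 5*m (Y(m) = m*5 = 5*m)
(1460247 + v(-188)) - Y(-38*8) = (1460247 + 0) - 5*(-38*8) = 1460247 - 5*(-304) = 1460247 - 1*(-1520) = 1460247 + 1520 = 1461767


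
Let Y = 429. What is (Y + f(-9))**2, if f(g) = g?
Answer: 176400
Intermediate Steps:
(Y + f(-9))**2 = (429 - 9)**2 = 420**2 = 176400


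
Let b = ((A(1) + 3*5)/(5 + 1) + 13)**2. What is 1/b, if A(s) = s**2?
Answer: 9/2209 ≈ 0.0040742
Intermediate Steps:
b = 2209/9 (b = ((1**2 + 3*5)/(5 + 1) + 13)**2 = ((1 + 15)/6 + 13)**2 = (16*(1/6) + 13)**2 = (8/3 + 13)**2 = (47/3)**2 = 2209/9 ≈ 245.44)
1/b = 1/(2209/9) = 9/2209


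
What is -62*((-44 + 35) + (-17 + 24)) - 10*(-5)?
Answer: 174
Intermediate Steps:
-62*((-44 + 35) + (-17 + 24)) - 10*(-5) = -62*(-9 + 7) + 50 = -62*(-2) + 50 = 124 + 50 = 174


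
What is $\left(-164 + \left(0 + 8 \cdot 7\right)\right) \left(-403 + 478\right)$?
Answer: $-8100$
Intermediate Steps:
$\left(-164 + \left(0 + 8 \cdot 7\right)\right) \left(-403 + 478\right) = \left(-164 + \left(0 + 56\right)\right) 75 = \left(-164 + 56\right) 75 = \left(-108\right) 75 = -8100$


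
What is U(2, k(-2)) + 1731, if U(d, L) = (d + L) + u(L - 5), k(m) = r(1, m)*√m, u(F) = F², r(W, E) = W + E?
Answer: 1756 + 9*I*√2 ≈ 1756.0 + 12.728*I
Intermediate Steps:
r(W, E) = E + W
k(m) = √m*(1 + m) (k(m) = (m + 1)*√m = (1 + m)*√m = √m*(1 + m))
U(d, L) = L + d + (-5 + L)² (U(d, L) = (d + L) + (L - 5)² = (L + d) + (-5 + L)² = L + d + (-5 + L)²)
U(2, k(-2)) + 1731 = (√(-2)*(1 - 2) + 2 + (-5 + √(-2)*(1 - 2))²) + 1731 = ((I*√2)*(-1) + 2 + (-5 + (I*√2)*(-1))²) + 1731 = (-I*√2 + 2 + (-5 - I*√2)²) + 1731 = (2 + (-5 - I*√2)² - I*√2) + 1731 = 1733 + (-5 - I*√2)² - I*√2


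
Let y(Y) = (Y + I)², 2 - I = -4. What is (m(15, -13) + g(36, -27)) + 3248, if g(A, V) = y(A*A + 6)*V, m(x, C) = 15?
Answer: -46190065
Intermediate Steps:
I = 6 (I = 2 - 1*(-4) = 2 + 4 = 6)
y(Y) = (6 + Y)² (y(Y) = (Y + 6)² = (6 + Y)²)
g(A, V) = V*(12 + A²)² (g(A, V) = (6 + (A*A + 6))²*V = (6 + (A² + 6))²*V = (6 + (6 + A²))²*V = (12 + A²)²*V = V*(12 + A²)²)
(m(15, -13) + g(36, -27)) + 3248 = (15 - 27*(12 + 36²)²) + 3248 = (15 - 27*(12 + 1296)²) + 3248 = (15 - 27*1308²) + 3248 = (15 - 27*1710864) + 3248 = (15 - 46193328) + 3248 = -46193313 + 3248 = -46190065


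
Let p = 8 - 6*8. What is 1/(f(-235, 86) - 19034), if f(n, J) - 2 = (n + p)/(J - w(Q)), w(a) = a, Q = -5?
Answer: -91/1732187 ≈ -5.2535e-5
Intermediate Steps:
p = -40 (p = 8 - 48 = -40)
f(n, J) = 2 + (-40 + n)/(5 + J) (f(n, J) = 2 + (n - 40)/(J - 1*(-5)) = 2 + (-40 + n)/(J + 5) = 2 + (-40 + n)/(5 + J))
1/(f(-235, 86) - 19034) = 1/((-30 - 235 + 2*86)/(5 + 86) - 19034) = 1/((-30 - 235 + 172)/91 - 19034) = 1/((1/91)*(-93) - 19034) = 1/(-93/91 - 19034) = 1/(-1732187/91) = -91/1732187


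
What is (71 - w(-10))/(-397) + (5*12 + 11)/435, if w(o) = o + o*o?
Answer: 36452/172695 ≈ 0.21108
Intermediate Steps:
w(o) = o + o**2
(71 - w(-10))/(-397) + (5*12 + 11)/435 = (71 - (-10)*(1 - 10))/(-397) + (5*12 + 11)/435 = (71 - (-10)*(-9))*(-1/397) + (60 + 11)*(1/435) = (71 - 1*90)*(-1/397) + 71*(1/435) = (71 - 90)*(-1/397) + 71/435 = -19*(-1/397) + 71/435 = 19/397 + 71/435 = 36452/172695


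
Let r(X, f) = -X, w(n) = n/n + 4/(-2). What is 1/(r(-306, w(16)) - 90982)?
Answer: -1/90676 ≈ -1.1028e-5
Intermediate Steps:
w(n) = -1 (w(n) = 1 + 4*(-½) = 1 - 2 = -1)
1/(r(-306, w(16)) - 90982) = 1/(-1*(-306) - 90982) = 1/(306 - 90982) = 1/(-90676) = -1/90676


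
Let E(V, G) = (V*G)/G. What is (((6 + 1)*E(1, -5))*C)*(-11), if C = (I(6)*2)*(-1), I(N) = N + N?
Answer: 1848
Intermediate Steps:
E(V, G) = V (E(V, G) = (G*V)/G = V)
I(N) = 2*N
C = -24 (C = ((2*6)*2)*(-1) = (12*2)*(-1) = 24*(-1) = -24)
(((6 + 1)*E(1, -5))*C)*(-11) = (((6 + 1)*1)*(-24))*(-11) = ((7*1)*(-24))*(-11) = (7*(-24))*(-11) = -168*(-11) = 1848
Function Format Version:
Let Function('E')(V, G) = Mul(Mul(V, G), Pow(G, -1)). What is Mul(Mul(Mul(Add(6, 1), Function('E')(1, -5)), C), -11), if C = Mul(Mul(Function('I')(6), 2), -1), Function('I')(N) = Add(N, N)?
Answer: 1848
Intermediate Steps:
Function('E')(V, G) = V (Function('E')(V, G) = Mul(Mul(G, V), Pow(G, -1)) = V)
Function('I')(N) = Mul(2, N)
C = -24 (C = Mul(Mul(Mul(2, 6), 2), -1) = Mul(Mul(12, 2), -1) = Mul(24, -1) = -24)
Mul(Mul(Mul(Add(6, 1), Function('E')(1, -5)), C), -11) = Mul(Mul(Mul(Add(6, 1), 1), -24), -11) = Mul(Mul(Mul(7, 1), -24), -11) = Mul(Mul(7, -24), -11) = Mul(-168, -11) = 1848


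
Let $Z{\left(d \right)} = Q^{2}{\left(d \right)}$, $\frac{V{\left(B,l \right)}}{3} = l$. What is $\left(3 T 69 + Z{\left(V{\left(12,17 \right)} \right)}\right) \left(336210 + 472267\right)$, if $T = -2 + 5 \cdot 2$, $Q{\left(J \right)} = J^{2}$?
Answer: $5470848246789$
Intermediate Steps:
$V{\left(B,l \right)} = 3 l$
$T = 8$ ($T = -2 + 10 = 8$)
$Z{\left(d \right)} = d^{4}$ ($Z{\left(d \right)} = \left(d^{2}\right)^{2} = d^{4}$)
$\left(3 T 69 + Z{\left(V{\left(12,17 \right)} \right)}\right) \left(336210 + 472267\right) = \left(3 \cdot 8 \cdot 69 + \left(3 \cdot 17\right)^{4}\right) \left(336210 + 472267\right) = \left(24 \cdot 69 + 51^{4}\right) 808477 = \left(1656 + 6765201\right) 808477 = 6766857 \cdot 808477 = 5470848246789$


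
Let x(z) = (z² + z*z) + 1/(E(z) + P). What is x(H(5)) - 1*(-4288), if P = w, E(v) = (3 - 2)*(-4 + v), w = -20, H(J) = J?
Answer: 82421/19 ≈ 4337.9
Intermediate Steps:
E(v) = -4 + v (E(v) = 1*(-4 + v) = -4 + v)
P = -20
x(z) = 1/(-24 + z) + 2*z² (x(z) = (z² + z*z) + 1/((-4 + z) - 20) = (z² + z²) + 1/(-24 + z) = 2*z² + 1/(-24 + z) = 1/(-24 + z) + 2*z²)
x(H(5)) - 1*(-4288) = (1 - 48*5² + 2*5³)/(-24 + 5) - 1*(-4288) = (1 - 48*25 + 2*125)/(-19) + 4288 = -(1 - 1200 + 250)/19 + 4288 = -1/19*(-949) + 4288 = 949/19 + 4288 = 82421/19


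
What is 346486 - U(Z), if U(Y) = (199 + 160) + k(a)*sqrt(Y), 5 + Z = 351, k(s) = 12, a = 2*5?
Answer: 346127 - 12*sqrt(346) ≈ 3.4590e+5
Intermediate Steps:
a = 10
Z = 346 (Z = -5 + 351 = 346)
U(Y) = 359 + 12*sqrt(Y) (U(Y) = (199 + 160) + 12*sqrt(Y) = 359 + 12*sqrt(Y))
346486 - U(Z) = 346486 - (359 + 12*sqrt(346)) = 346486 + (-359 - 12*sqrt(346)) = 346127 - 12*sqrt(346)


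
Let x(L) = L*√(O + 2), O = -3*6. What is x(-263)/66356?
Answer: -263*I/16589 ≈ -0.015854*I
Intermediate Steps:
O = -18
x(L) = 4*I*L (x(L) = L*√(-18 + 2) = L*√(-16) = L*(4*I) = 4*I*L)
x(-263)/66356 = (4*I*(-263))/66356 = -1052*I*(1/66356) = -263*I/16589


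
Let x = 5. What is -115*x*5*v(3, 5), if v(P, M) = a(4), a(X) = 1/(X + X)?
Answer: -2875/8 ≈ -359.38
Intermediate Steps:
a(X) = 1/(2*X)
v(P, M) = 1/8 (v(P, M) = (1/2)/4 = (1/2)*(1/4) = 1/8)
-115*x*5*v(3, 5) = -115*5*5/8 = -2875/8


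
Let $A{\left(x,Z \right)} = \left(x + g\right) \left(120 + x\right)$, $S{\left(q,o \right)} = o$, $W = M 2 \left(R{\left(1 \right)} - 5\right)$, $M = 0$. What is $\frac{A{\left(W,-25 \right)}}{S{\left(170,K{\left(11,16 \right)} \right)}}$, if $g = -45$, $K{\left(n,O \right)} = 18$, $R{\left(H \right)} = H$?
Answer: $-300$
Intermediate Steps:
$W = 0$ ($W = 0 \cdot 2 \left(1 - 5\right) = 0 \left(1 - 5\right) = 0 \left(-4\right) = 0$)
$A{\left(x,Z \right)} = \left(-45 + x\right) \left(120 + x\right)$ ($A{\left(x,Z \right)} = \left(x - 45\right) \left(120 + x\right) = \left(-45 + x\right) \left(120 + x\right)$)
$\frac{A{\left(W,-25 \right)}}{S{\left(170,K{\left(11,16 \right)} \right)}} = \frac{-5400 + 0^{2} + 75 \cdot 0}{18} = \left(-5400 + 0 + 0\right) \frac{1}{18} = \left(-5400\right) \frac{1}{18} = -300$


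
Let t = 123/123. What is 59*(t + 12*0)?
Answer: 59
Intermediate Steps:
t = 1 (t = 123*(1/123) = 1)
59*(t + 12*0) = 59*(1 + 12*0) = 59*(1 + 0) = 59*1 = 59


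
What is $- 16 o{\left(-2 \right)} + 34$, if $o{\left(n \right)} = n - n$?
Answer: $34$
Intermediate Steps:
$o{\left(n \right)} = 0$
$- 16 o{\left(-2 \right)} + 34 = \left(-16\right) 0 + 34 = 0 + 34 = 34$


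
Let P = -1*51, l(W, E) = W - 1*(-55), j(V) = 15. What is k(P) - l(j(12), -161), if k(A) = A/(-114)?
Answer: -2643/38 ≈ -69.553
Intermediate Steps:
l(W, E) = 55 + W (l(W, E) = W + 55 = 55 + W)
P = -51
k(A) = -A/114 (k(A) = A*(-1/114) = -A/114)
k(P) - l(j(12), -161) = -1/114*(-51) - (55 + 15) = 17/38 - 1*70 = 17/38 - 70 = -2643/38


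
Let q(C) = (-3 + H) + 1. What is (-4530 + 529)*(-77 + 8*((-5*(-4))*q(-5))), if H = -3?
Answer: 3508877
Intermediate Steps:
q(C) = -5 (q(C) = (-3 - 3) + 1 = -6 + 1 = -5)
(-4530 + 529)*(-77 + 8*((-5*(-4))*q(-5))) = (-4530 + 529)*(-77 + 8*(-5*(-4)*(-5))) = -4001*(-77 + 8*(20*(-5))) = -4001*(-77 + 8*(-100)) = -4001*(-77 - 800) = -4001*(-877) = 3508877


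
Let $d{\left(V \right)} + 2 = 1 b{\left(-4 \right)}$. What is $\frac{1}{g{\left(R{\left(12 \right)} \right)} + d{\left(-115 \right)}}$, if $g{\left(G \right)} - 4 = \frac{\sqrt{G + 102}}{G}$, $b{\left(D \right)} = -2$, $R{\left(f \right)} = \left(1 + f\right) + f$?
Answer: $\frac{25 \sqrt{127}}{127} \approx 2.2184$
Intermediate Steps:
$R{\left(f \right)} = 1 + 2 f$
$g{\left(G \right)} = 4 + \frac{\sqrt{102 + G}}{G}$ ($g{\left(G \right)} = 4 + \frac{\sqrt{G + 102}}{G} = 4 + \frac{\sqrt{102 + G}}{G}$)
$d{\left(V \right)} = -4$ ($d{\left(V \right)} = -2 + 1 \left(-2\right) = -2 - 2 = -4$)
$\frac{1}{g{\left(R{\left(12 \right)} \right)} + d{\left(-115 \right)}} = \frac{1}{\left(4 + \frac{\sqrt{102 + \left(1 + 2 \cdot 12\right)}}{1 + 2 \cdot 12}\right) - 4} = \frac{1}{\left(4 + \frac{\sqrt{102 + \left(1 + 24\right)}}{1 + 24}\right) - 4} = \frac{1}{\left(4 + \frac{\sqrt{102 + 25}}{25}\right) - 4} = \frac{1}{\left(4 + \frac{\sqrt{127}}{25}\right) - 4} = \frac{1}{\frac{1}{25} \sqrt{127}} = \frac{25 \sqrt{127}}{127}$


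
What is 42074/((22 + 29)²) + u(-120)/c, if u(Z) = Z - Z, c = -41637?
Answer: 42074/2601 ≈ 16.176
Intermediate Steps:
u(Z) = 0
42074/((22 + 29)²) + u(-120)/c = 42074/((22 + 29)²) + 0/(-41637) = 42074/(51²) + 0*(-1/41637) = 42074/2601 + 0 = 42074/2601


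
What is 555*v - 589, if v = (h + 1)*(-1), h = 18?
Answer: -11134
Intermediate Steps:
v = -19 (v = (18 + 1)*(-1) = 19*(-1) = -19)
555*v - 589 = 555*(-19) - 589 = -10545 - 589 = -11134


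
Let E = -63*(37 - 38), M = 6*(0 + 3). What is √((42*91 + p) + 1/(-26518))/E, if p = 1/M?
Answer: √6047293425113/2505951 ≈ 0.98131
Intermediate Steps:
M = 18 (M = 6*3 = 18)
p = 1/18 ≈ 0.055556
E = 63 (E = -63*(-1) = 63)
√((42*91 + p) + 1/(-26518))/E = √((42*91 + 1/18) + 1/(-26518))/63 = √((3822 + 1/18) - 1/26518)*(1/63) = √(68797/18 - 1/26518)*(1/63) = √(456089707/119331)*(1/63) = (√6047293425113/39777)*(1/63) = √6047293425113/2505951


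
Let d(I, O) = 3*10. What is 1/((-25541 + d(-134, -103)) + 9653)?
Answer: -1/15858 ≈ -6.3060e-5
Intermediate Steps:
d(I, O) = 30
1/((-25541 + d(-134, -103)) + 9653) = 1/((-25541 + 30) + 9653) = 1/(-25511 + 9653) = 1/(-15858) = -1/15858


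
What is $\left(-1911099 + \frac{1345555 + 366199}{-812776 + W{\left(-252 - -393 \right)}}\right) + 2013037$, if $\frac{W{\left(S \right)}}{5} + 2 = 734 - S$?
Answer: $\frac{82549821344}{809821} \approx 1.0194 \cdot 10^{5}$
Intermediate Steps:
$W{\left(S \right)} = 3660 - 5 S$ ($W{\left(S \right)} = -10 + 5 \left(734 - S\right) = -10 - \left(-3670 + 5 S\right) = 3660 - 5 S$)
$\left(-1911099 + \frac{1345555 + 366199}{-812776 + W{\left(-252 - -393 \right)}}\right) + 2013037 = \left(-1911099 + \frac{1345555 + 366199}{-812776 + \left(3660 - 5 \left(-252 - -393\right)\right)}\right) + 2013037 = \left(-1911099 + \frac{1711754}{-812776 + \left(3660 - 5 \left(-252 + 393\right)\right)}\right) + 2013037 = \left(-1911099 + \frac{1711754}{-812776 + \left(3660 - 705\right)}\right) + 2013037 = \left(-1911099 + \frac{1711754}{-812776 + 2955}\right) + 2013037 = \left(-1911099 + \frac{1711754}{-809821}\right) + 2013037 = \left(-1911099 + 1711754 \left(- \frac{1}{809821}\right)\right) + 2013037 = \left(-1911099 - \frac{1711754}{809821}\right) + 2013037 = - \frac{1547649815033}{809821} + 2013037 = \frac{82549821344}{809821}$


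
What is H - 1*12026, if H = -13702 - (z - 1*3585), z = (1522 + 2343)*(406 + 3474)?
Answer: -15018343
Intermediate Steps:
z = 14996200 (z = 3865*3880 = 14996200)
H = -15006317 (H = -13702 - (14996200 - 1*3585) = -13702 - (14996200 - 3585) = -13702 - 1*14992615 = -13702 - 14992615 = -15006317)
H - 1*12026 = -15006317 - 1*12026 = -15006317 - 12026 = -15018343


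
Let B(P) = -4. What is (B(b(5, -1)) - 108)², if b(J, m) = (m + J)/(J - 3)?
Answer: 12544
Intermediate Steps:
b(J, m) = (J + m)/(-3 + J)
(B(b(5, -1)) - 108)² = (-4 - 108)² = (-112)² = 12544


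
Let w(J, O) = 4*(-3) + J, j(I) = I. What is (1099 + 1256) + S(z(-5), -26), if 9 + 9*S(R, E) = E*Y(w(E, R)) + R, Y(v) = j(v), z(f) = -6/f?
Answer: 110876/45 ≈ 2463.9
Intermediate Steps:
w(J, O) = -12 + J
Y(v) = v
S(R, E) = -1 + R/9 + E*(-12 + E)/9 (S(R, E) = -1 + (E*(-12 + E) + R)/9 = -1 + (R + E*(-12 + E))/9 = -1 + (R/9 + E*(-12 + E)/9) = -1 + R/9 + E*(-12 + E)/9)
(1099 + 1256) + S(z(-5), -26) = (1099 + 1256) + (-1 + (-6/(-5))/9 + (⅑)*(-26)*(-12 - 26)) = 2355 + (-1 + (-6*(-⅕))/9 + (⅑)*(-26)*(-38)) = 2355 + (-1 + (⅑)*(6/5) + 988/9) = 2355 + (-1 + 2/15 + 988/9) = 2355 + 4901/45 = 110876/45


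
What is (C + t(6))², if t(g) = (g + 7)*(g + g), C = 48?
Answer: 41616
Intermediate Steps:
t(g) = 2*g*(7 + g) (t(g) = (7 + g)*(2*g) = 2*g*(7 + g))
(C + t(6))² = (48 + 2*6*(7 + 6))² = (48 + 2*6*13)² = (48 + 156)² = 204² = 41616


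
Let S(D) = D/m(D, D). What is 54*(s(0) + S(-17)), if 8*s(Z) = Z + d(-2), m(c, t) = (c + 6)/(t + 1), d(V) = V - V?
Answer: -14688/11 ≈ -1335.3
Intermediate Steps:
d(V) = 0
m(c, t) = (6 + c)/(1 + t)
S(D) = D*(1 + D)/(6 + D) (S(D) = D/(((6 + D)/(1 + D))) = D*((1 + D)/(6 + D)) = D*(1 + D)/(6 + D))
s(Z) = Z/8 (s(Z) = (Z + 0)/8 = Z/8)
54*(s(0) + S(-17)) = 54*((⅛)*0 - 17*(1 - 17)/(6 - 17)) = 54*(0 - 17*(-16)/(-11)) = 54*(0 - 17*(-1/11)*(-16)) = 54*(0 - 272/11) = 54*(-272/11) = -14688/11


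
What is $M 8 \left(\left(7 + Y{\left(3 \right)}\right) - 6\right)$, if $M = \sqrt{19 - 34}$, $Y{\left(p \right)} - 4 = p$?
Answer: $64 i \sqrt{15} \approx 247.87 i$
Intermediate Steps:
$Y{\left(p \right)} = 4 + p$
$M = i \sqrt{15}$ ($M = \sqrt{-15} = i \sqrt{15} \approx 3.873 i$)
$M 8 \left(\left(7 + Y{\left(3 \right)}\right) - 6\right) = i \sqrt{15} \cdot 8 \left(\left(7 + \left(4 + 3\right)\right) - 6\right) = 8 i \sqrt{15} \left(\left(7 + 7\right) - 6\right) = 8 i \sqrt{15} \left(14 - 6\right) = 8 i \sqrt{15} \cdot 8 = 64 i \sqrt{15}$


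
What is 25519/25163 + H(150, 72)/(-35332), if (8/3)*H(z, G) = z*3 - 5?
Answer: 7179505859/7112472928 ≈ 1.0094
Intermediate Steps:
H(z, G) = -15/8 + 9*z/8 (H(z, G) = 3*(z*3 - 5)/8 = 3*(3*z - 5)/8 = 3*(-5 + 3*z)/8 = -15/8 + 9*z/8)
25519/25163 + H(150, 72)/(-35332) = 25519/25163 + (-15/8 + (9/8)*150)/(-35332) = 25519*(1/25163) + (-15/8 + 675/4)*(-1/35332) = 25519/25163 + (1335/8)*(-1/35332) = 25519/25163 - 1335/282656 = 7179505859/7112472928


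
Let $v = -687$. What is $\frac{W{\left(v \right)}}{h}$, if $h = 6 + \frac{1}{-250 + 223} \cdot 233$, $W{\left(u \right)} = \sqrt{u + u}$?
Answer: $- \frac{27 i \sqrt{1374}}{71} \approx - 14.096 i$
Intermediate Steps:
$W{\left(u \right)} = \sqrt{2} \sqrt{u}$ ($W{\left(u \right)} = \sqrt{2 u} = \sqrt{2} \sqrt{u}$)
$h = - \frac{71}{27}$ ($h = 6 + \frac{1}{-27} \cdot 233 = 6 - \frac{233}{27} = - \frac{71}{27} \approx -2.6296$)
$\frac{W{\left(v \right)}}{h} = \frac{\sqrt{2} \sqrt{-687}}{- \frac{71}{27}} = \sqrt{2} i \sqrt{687} \left(- \frac{27}{71}\right) = i \sqrt{1374} \left(- \frac{27}{71}\right) = - \frac{27 i \sqrt{1374}}{71}$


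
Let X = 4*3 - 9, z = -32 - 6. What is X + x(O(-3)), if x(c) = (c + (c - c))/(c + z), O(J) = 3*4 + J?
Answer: 78/29 ≈ 2.6897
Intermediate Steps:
z = -38
O(J) = 12 + J
X = 3 (X = 12 - 9 = 3)
x(c) = c/(-38 + c) (x(c) = (c + (c - c))/(c - 38) = (c + 0)/(-38 + c) = c/(-38 + c))
X + x(O(-3)) = 3 + (12 - 3)/(-38 + (12 - 3)) = 3 + 9/(-38 + 9) = 3 + 9/(-29) = 3 + 9*(-1/29) = 3 - 9/29 = 78/29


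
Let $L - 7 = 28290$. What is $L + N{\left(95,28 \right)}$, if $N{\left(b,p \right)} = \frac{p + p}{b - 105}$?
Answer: $\frac{141457}{5} \approx 28291.0$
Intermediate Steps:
$L = 28297$ ($L = 7 + 28290 = 28297$)
$N{\left(b,p \right)} = \frac{2 p}{-105 + b}$
$L + N{\left(95,28 \right)} = 28297 + 2 \cdot 28 \frac{1}{-105 + 95} = 28297 + 2 \cdot 28 \frac{1}{-10} = 28297 + 2 \cdot 28 \left(- \frac{1}{10}\right) = 28297 - \frac{28}{5} = \frac{141457}{5}$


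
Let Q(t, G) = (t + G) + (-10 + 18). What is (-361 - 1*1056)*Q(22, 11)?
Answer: -58097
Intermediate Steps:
Q(t, G) = 8 + G + t (Q(t, G) = (G + t) + 8 = 8 + G + t)
(-361 - 1*1056)*Q(22, 11) = (-361 - 1*1056)*(8 + 11 + 22) = (-361 - 1056)*41 = -1417*41 = -58097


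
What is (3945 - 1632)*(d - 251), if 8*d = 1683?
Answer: -751725/8 ≈ -93966.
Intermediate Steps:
d = 1683/8 (d = (⅛)*1683 = 1683/8 ≈ 210.38)
(3945 - 1632)*(d - 251) = (3945 - 1632)*(1683/8 - 251) = 2313*(-325/8) = -751725/8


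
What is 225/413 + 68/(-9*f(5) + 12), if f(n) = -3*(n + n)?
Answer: 45767/58233 ≈ 0.78593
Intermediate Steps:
f(n) = -6*n
225/413 + 68/(-9*f(5) + 12) = 225/413 + 68/(-(-54)*5 + 12) = 225*(1/413) + 68/(-9*(-30) + 12) = 225/413 + 68/(270 + 12) = 225/413 + 68/282 = 225/413 + 68*(1/282) = 225/413 + 34/141 = 45767/58233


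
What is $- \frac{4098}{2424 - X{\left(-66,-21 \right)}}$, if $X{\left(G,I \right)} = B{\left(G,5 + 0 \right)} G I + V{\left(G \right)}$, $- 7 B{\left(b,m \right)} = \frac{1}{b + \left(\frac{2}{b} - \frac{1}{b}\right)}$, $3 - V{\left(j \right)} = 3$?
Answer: $- \frac{2975831}{1758050} \approx -1.6927$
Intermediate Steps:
$V{\left(j \right)} = 0$ ($V{\left(j \right)} = 3 - 3 = 0$)
$B{\left(b,m \right)} = - \frac{1}{7 \left(b + \frac{1}{b}\right)}$ ($B{\left(b,m \right)} = - \frac{1}{7 \left(b + \left(\frac{2}{b} - \frac{1}{b}\right)\right)} = - \frac{1}{7 \left(b + \frac{1}{b}\right)}$)
$X{\left(G,I \right)} = - \frac{I G^{2}}{7 + 7 G^{2}}$ ($X{\left(G,I \right)} = - \frac{G}{7 + 7 G^{2}} G I + 0 = - \frac{G^{2}}{7 + 7 G^{2}} I + 0 = - \frac{I G^{2}}{7 + 7 G^{2}} + 0 = - \frac{I G^{2}}{7 + 7 G^{2}}$)
$- \frac{4098}{2424 - X{\left(-66,-21 \right)}} = - \frac{4098}{2424 - \left(-1\right) \left(-21\right) \left(-66\right)^{2} \frac{1}{7 + 7 \left(-66\right)^{2}}} = - \frac{4098}{2424 - \left(-1\right) \left(-21\right) 4356 \frac{1}{7 + 7 \cdot 4356}} = - \frac{4098}{2424 - \left(-1\right) \left(-21\right) 4356 \frac{1}{7 + 30492}} = - \frac{4098}{2424 - \left(-1\right) \left(-21\right) 4356 \cdot \frac{1}{30499}} = - \frac{4098}{2424 - \frac{13068}{4357}} = - \frac{4098}{\frac{10548300}{4357}} = \left(-4098\right) \frac{4357}{10548300} = - \frac{2975831}{1758050}$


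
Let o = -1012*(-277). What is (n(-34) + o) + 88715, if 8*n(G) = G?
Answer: 1476139/4 ≈ 3.6904e+5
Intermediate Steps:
n(G) = G/8
o = 280324
(n(-34) + o) + 88715 = ((1/8)*(-34) + 280324) + 88715 = (-17/4 + 280324) + 88715 = 1121279/4 + 88715 = 1476139/4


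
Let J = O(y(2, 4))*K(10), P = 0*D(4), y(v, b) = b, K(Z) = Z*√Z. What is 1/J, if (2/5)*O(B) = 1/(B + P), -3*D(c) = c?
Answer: 2*√10/125 ≈ 0.050596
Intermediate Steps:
D(c) = -c/3
K(Z) = Z^(3/2)
P = 0 (P = 0*(-⅓*4) = 0*(-4/3) = 0)
O(B) = 5/(2*B) (O(B) = 5/(2*(B + 0)) = 5/(2*B))
J = 25*√10/4 (J = ((5/2)/4)*10^(3/2) = ((5/2)*(¼))*(10*√10) = 5*(10*√10)/8 = 25*√10/4 ≈ 19.764)
1/J = 1/(25*√10/4) = 2*√10/125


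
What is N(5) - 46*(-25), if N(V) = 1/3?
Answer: 3451/3 ≈ 1150.3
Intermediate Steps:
N(V) = ⅓
N(5) - 46*(-25) = ⅓ - 46*(-25) = ⅓ + 1150 = 3451/3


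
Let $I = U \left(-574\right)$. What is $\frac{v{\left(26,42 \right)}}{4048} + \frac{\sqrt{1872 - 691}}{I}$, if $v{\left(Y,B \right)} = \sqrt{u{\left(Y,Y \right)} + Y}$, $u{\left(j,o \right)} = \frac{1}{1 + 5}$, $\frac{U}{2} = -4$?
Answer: $\frac{\sqrt{1181}}{4592} + \frac{\sqrt{942}}{24288} \approx 0.0087475$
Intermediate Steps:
$U = -8$ ($U = 2 \left(-4\right) = -8$)
$u{\left(j,o \right)} = \frac{1}{6}$
$v{\left(Y,B \right)} = \sqrt{\frac{1}{6} + Y}$
$I = 4592$ ($I = \left(-8\right) \left(-574\right) = 4592$)
$\frac{v{\left(26,42 \right)}}{4048} + \frac{\sqrt{1872 - 691}}{I} = \frac{\frac{1}{6} \sqrt{6 + 36 \cdot 26}}{4048} + \frac{\sqrt{1872 - 691}}{4592} = \frac{\sqrt{6 + 936}}{6} \cdot \frac{1}{4048} + \sqrt{1181} \cdot \frac{1}{4592} = \frac{\sqrt{942}}{6} \cdot \frac{1}{4048} + \frac{\sqrt{1181}}{4592} = \frac{\sqrt{942}}{24288} + \frac{\sqrt{1181}}{4592} = \frac{\sqrt{1181}}{4592} + \frac{\sqrt{942}}{24288}$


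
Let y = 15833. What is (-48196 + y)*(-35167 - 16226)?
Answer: 1663231659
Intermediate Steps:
(-48196 + y)*(-35167 - 16226) = (-48196 + 15833)*(-35167 - 16226) = -32363*(-51393) = 1663231659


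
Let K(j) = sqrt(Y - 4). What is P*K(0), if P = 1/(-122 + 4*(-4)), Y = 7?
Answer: -sqrt(3)/138 ≈ -0.012551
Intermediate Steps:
P = -1/138 (P = 1/(-122 - 16) = 1/(-138) = -1/138 ≈ -0.0072464)
K(j) = sqrt(3) (K(j) = sqrt(7 - 4) = sqrt(3))
P*K(0) = -sqrt(3)/138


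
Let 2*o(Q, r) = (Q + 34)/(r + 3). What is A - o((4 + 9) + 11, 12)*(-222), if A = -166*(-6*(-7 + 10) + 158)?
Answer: -114054/5 ≈ -22811.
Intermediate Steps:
o(Q, r) = (34 + Q)/(2*(3 + r)) (o(Q, r) = ((Q + 34)/(r + 3))/2 = ((34 + Q)/(3 + r))/2 = (34 + Q)/(2*(3 + r)))
A = -23240 (A = -166*(-6*3 + 158) = -166*(-18 + 158) = -166*140 = -23240)
A - o((4 + 9) + 11, 12)*(-222) = -23240 - (34 + ((4 + 9) + 11))/(2*(3 + 12))*(-222) = -23240 - (½)*(34 + (13 + 11))/15*(-222) = -23240 - (½)*(1/15)*(34 + 24)*(-222) = -23240 - (½)*(1/15)*58*(-222) = -23240 - 29*(-222)/15 = -23240 - 1*(-2146/5) = -23240 + 2146/5 = -114054/5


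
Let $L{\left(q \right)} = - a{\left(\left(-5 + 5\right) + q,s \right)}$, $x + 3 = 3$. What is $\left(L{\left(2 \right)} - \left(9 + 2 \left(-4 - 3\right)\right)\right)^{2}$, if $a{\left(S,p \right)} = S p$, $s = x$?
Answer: $25$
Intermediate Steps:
$x = 0$ ($x = -3 + 3 = 0$)
$s = 0$
$L{\left(q \right)} = 0$ ($L{\left(q \right)} = - \left(\left(-5 + 5\right) + q\right) 0 = - \left(0 + q\right) 0 = - q 0 = \left(-1\right) 0 = 0$)
$\left(L{\left(2 \right)} - \left(9 + 2 \left(-4 - 3\right)\right)\right)^{2} = \left(0 - \left(9 + 2 \left(-4 - 3\right)\right)\right)^{2} = \left(0 - -5\right)^{2} = \left(0 + \left(14 - 9\right)\right)^{2} = \left(0 + 5\right)^{2} = 5^{2} = 25$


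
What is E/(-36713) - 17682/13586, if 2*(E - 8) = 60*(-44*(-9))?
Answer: -405334817/249391409 ≈ -1.6253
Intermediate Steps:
E = 11888 (E = 8 + (60*(-44*(-9)))/2 = 8 + (60*396)/2 = 8 + (1/2)*23760 = 8 + 11880 = 11888)
E/(-36713) - 17682/13586 = 11888/(-36713) - 17682/13586 = 11888*(-1/36713) - 17682*1/13586 = -11888/36713 - 8841/6793 = -405334817/249391409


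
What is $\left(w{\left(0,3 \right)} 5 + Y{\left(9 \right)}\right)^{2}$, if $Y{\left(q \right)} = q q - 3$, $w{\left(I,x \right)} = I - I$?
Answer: $6084$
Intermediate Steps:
$w{\left(I,x \right)} = 0$
$Y{\left(q \right)} = -3 + q^{2}$ ($Y{\left(q \right)} = q^{2} - 3 = -3 + q^{2}$)
$\left(w{\left(0,3 \right)} 5 + Y{\left(9 \right)}\right)^{2} = \left(0 \cdot 5 - \left(3 - 9^{2}\right)\right)^{2} = \left(0 + \left(-3 + 81\right)\right)^{2} = \left(0 + 78\right)^{2} = 78^{2} = 6084$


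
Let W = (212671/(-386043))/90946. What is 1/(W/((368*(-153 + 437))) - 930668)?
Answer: -3669318776651136/3414917567228359651519 ≈ -1.0745e-6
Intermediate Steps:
W = -212671/35109066678 (W = (212671*(-1/386043))*(1/90946) = -212671/386043*1/90946 = -212671/35109066678 ≈ -6.0574e-6)
1/(W/((368*(-153 + 437))) - 930668) = 1/(-212671*1/(368*(-153 + 437))/35109066678 - 930668) = 1/(-212671/(35109066678*(368*284)) - 930668) = 1/(-212671/35109066678/104512 - 930668) = 1/(-212671/35109066678*1/104512 - 930668) = 1/(-212671/3669318776651136 - 930668) = 1/(-3414917567228359651519/3669318776651136) = -3669318776651136/3414917567228359651519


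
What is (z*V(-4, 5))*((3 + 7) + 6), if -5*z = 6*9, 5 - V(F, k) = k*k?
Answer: 3456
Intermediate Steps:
V(F, k) = 5 - k² (V(F, k) = 5 - k*k = 5 - k²)
z = -54/5 (z = -6*9/5 = -⅕*54 = -54/5 ≈ -10.800)
(z*V(-4, 5))*((3 + 7) + 6) = (-54*(5 - 1*5²)/5)*((3 + 7) + 6) = (-54*(5 - 1*25)/5)*(10 + 6) = -54*(5 - 25)/5*16 = -54/5*(-20)*16 = 216*16 = 3456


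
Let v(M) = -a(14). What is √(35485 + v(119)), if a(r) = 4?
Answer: √35481 ≈ 188.36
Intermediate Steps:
v(M) = -4 (v(M) = -1*4 = -4)
√(35485 + v(119)) = √(35485 - 4) = √35481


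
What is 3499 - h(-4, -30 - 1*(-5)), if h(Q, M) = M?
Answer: 3524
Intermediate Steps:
3499 - h(-4, -30 - 1*(-5)) = 3499 - (-30 - 1*(-5)) = 3499 - (-30 + 5) = 3499 - 1*(-25) = 3499 + 25 = 3524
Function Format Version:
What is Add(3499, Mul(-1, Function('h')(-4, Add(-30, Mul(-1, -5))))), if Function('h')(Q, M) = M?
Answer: 3524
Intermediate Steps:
Add(3499, Mul(-1, Function('h')(-4, Add(-30, Mul(-1, -5))))) = Add(3499, Mul(-1, Add(-30, Mul(-1, -5)))) = Add(3499, Mul(-1, Add(-30, 5))) = Add(3499, Mul(-1, -25)) = Add(3499, 25) = 3524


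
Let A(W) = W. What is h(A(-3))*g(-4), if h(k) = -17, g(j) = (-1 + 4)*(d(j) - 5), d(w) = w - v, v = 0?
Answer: 459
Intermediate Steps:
d(w) = w (d(w) = w - 1*0 = w + 0 = w)
g(j) = -15 + 3*j (g(j) = (-1 + 4)*(j - 5) = 3*(-5 + j) = -15 + 3*j)
h(A(-3))*g(-4) = -17*(-15 + 3*(-4)) = -17*(-15 - 12) = -17*(-27) = 459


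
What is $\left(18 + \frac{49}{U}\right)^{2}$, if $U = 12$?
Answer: $\frac{70225}{144} \approx 487.67$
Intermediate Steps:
$\left(18 + \frac{49}{U}\right)^{2} = \left(18 + \frac{49}{12}\right)^{2} = \left(\frac{265}{12}\right)^{2} = \frac{70225}{144}$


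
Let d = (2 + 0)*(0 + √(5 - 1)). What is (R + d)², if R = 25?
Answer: 841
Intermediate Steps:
d = 4 (d = 2*(0 + √4) = 2*(0 + 2) = 2*2 = 4)
(R + d)² = (25 + 4)² = 29² = 841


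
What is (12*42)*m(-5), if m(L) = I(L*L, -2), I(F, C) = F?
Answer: 12600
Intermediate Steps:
m(L) = L**2 (m(L) = L*L = L**2)
(12*42)*m(-5) = (12*42)*(-5)**2 = 504*25 = 12600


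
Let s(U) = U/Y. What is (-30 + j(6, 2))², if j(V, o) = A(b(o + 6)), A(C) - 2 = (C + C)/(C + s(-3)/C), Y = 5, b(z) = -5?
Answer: 2505889/3721 ≈ 673.45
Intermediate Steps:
s(U) = U/5
A(C) = 2 + 2*C/(C - 3/(5*C)) (A(C) = 2 + (C + C)/(C + ((⅕)*(-3))/C) = 2 + (2*C)/(C - 3/(5*C)) = 2 + 2*C/(C - 3/(5*C)))
j(V, o) = 247/61 (j(V, o) = 2*(-3 + 10*(-5)²)/(-3 + 5*(-5)²) = 2*(-3 + 10*25)/(-3 + 5*25) = 2*(-3 + 250)/(-3 + 125) = 2*247/122 = 2*(1/122)*247 = 247/61)
(-30 + j(6, 2))² = (-30 + 247/61)² = (-1583/61)² = 2505889/3721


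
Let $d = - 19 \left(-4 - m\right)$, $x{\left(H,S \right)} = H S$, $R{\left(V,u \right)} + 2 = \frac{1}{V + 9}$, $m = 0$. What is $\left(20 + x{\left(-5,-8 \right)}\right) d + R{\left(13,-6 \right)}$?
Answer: $\frac{100277}{22} \approx 4558.0$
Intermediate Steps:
$R{\left(V,u \right)} = -2 + \frac{1}{9 + V}$ ($R{\left(V,u \right)} = -2 + \frac{1}{V + 9} = -2 + \frac{1}{9 + V}$)
$d = 76$ ($d = - 19 \left(-4 - 0\right) = - 19 \left(-4 + 0\right) = \left(-19\right) \left(-4\right) = 76$)
$\left(20 + x{\left(-5,-8 \right)}\right) d + R{\left(13,-6 \right)} = \left(20 - -40\right) 76 + \frac{-17 - 26}{9 + 13} = \left(20 + 40\right) 76 + \frac{-17 - 26}{22} = 60 \cdot 76 + \frac{1}{22} \left(-43\right) = 4560 - \frac{43}{22} = \frac{100277}{22}$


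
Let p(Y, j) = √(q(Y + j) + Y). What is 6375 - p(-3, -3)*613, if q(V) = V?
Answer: 6375 - 1839*I ≈ 6375.0 - 1839.0*I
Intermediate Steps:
p(Y, j) = √(j + 2*Y) (p(Y, j) = √((Y + j) + Y) = √(j + 2*Y))
6375 - p(-3, -3)*613 = 6375 - √(-3 + 2*(-3))*613 = 6375 - √(-3 - 6)*613 = 6375 - √(-9)*613 = 6375 - 3*I*613 = 6375 - 1839*I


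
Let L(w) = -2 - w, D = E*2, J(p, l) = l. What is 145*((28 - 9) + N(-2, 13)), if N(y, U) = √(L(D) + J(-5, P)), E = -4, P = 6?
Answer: 2755 + 290*√3 ≈ 3257.3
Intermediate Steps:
D = -8 (D = -4*2 = -8)
N(y, U) = 2*√3 (N(y, U) = √((-2 - 1*(-8)) + 6) = √((-2 + 8) + 6) = √(6 + 6) = √12 = 2*√3)
145*((28 - 9) + N(-2, 13)) = 145*((28 - 9) + 2*√3) = 145*(19 + 2*√3) = 2755 + 290*√3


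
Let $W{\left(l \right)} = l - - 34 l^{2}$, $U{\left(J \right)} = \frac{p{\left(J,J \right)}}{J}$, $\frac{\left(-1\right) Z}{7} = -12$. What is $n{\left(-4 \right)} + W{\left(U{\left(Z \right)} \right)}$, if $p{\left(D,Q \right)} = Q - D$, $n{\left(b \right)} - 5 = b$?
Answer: $1$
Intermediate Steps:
$n{\left(b \right)} = 5 + b$
$Z = 84$ ($Z = \left(-7\right) \left(-12\right) = 84$)
$U{\left(J \right)} = 0$ ($U{\left(J \right)} = \frac{J - J}{J} = \frac{0}{J} = 0$)
$W{\left(l \right)} = l + 34 l^{2}$
$n{\left(-4 \right)} + W{\left(U{\left(Z \right)} \right)} = \left(5 - 4\right) + 0 \left(1 + 34 \cdot 0\right) = 1 + 0 \left(1 + 0\right) = 1 + 0 \cdot 1 = 1 + 0 = 1$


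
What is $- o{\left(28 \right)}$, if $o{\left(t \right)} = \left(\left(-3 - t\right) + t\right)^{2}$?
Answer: $-9$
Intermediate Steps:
$o{\left(t \right)} = 9$ ($o{\left(t \right)} = \left(-3\right)^{2} = 9$)
$- o{\left(28 \right)} = \left(-1\right) 9 = -9$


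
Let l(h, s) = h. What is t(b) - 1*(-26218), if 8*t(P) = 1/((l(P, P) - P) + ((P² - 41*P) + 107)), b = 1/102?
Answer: 58153991093/2218094 ≈ 26218.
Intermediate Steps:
b = 1/102 ≈ 0.0098039
t(P) = 1/(8*(107 + P² - 41*P)) (t(P) = 1/(8*((P - P) + ((P² - 41*P) + 107))) = 1/(8*(0 + (107 + P² - 41*P))) = 1/(8*(107 + P² - 41*P)))
t(b) - 1*(-26218) = 1/(8*(107 + (1/102)² - 41*1/102)) - 1*(-26218) = 1/(8*(107 + 1/10404 - 41/102)) + 26218 = 1/(8*(1109047/10404)) + 26218 = (⅛)*(10404/1109047) + 26218 = 2601/2218094 + 26218 = 58153991093/2218094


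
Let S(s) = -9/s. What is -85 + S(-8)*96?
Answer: 23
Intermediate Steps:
-85 + S(-8)*96 = -85 - 9/(-8)*96 = -85 - 9*(-⅛)*96 = -85 + (9/8)*96 = -85 + 108 = 23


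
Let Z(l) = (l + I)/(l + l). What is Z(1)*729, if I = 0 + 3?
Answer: 1458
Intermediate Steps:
I = 3
Z(l) = (3 + l)/(2*l) (Z(l) = (l + 3)/(l + l) = (3 + l)/((2*l)) = (3 + l)*(1/(2*l)) = (3 + l)/(2*l))
Z(1)*729 = ((1/2)*(3 + 1)/1)*729 = ((1/2)*1*4)*729 = 2*729 = 1458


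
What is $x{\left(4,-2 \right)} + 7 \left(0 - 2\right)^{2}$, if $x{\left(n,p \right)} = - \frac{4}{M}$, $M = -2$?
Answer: $30$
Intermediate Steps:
$x{\left(n,p \right)} = 2$ ($x{\left(n,p \right)} = - \frac{4}{-2} = \left(-4\right) \left(- \frac{1}{2}\right) = 2$)
$x{\left(4,-2 \right)} + 7 \left(0 - 2\right)^{2} = 2 + 7 \left(0 - 2\right)^{2} = 2 + 7 \left(-2\right)^{2} = 2 + 7 \cdot 4 = 2 + 28 = 30$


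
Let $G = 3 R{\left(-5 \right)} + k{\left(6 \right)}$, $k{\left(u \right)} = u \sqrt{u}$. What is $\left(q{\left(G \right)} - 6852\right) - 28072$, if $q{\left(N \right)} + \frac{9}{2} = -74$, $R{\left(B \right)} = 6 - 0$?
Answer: $- \frac{70005}{2} \approx -35003.0$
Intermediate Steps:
$R{\left(B \right)} = 6$ ($R{\left(B \right)} = 6 + 0 = 6$)
$k{\left(u \right)} = u^{\frac{3}{2}}$
$G = 18 + 6 \sqrt{6}$ ($G = 3 \cdot 6 + 6^{\frac{3}{2}} = 18 + 6 \sqrt{6} \approx 32.697$)
$q{\left(N \right)} = - \frac{157}{2}$ ($q{\left(N \right)} = - \frac{9}{2} - 74 = - \frac{157}{2}$)
$\left(q{\left(G \right)} - 6852\right) - 28072 = \left(- \frac{157}{2} - 6852\right) - 28072 = - \frac{13861}{2} - 28072 = - \frac{70005}{2}$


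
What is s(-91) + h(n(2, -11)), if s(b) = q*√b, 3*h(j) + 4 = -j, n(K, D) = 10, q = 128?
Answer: -14/3 + 128*I*√91 ≈ -4.6667 + 1221.0*I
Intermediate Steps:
h(j) = -4/3 - j/3 (h(j) = -4/3 + (-j)/3 = -4/3 - j/3)
s(b) = 128*√b
s(-91) + h(n(2, -11)) = 128*√(-91) + (-4/3 - ⅓*10) = 128*(I*√91) + (-4/3 - 10/3) = 128*I*√91 - 14/3 = -14/3 + 128*I*√91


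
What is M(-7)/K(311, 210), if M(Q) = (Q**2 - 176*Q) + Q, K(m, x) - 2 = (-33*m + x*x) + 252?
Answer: 1274/34091 ≈ 0.037371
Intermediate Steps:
K(m, x) = 254 + x**2 - 33*m (K(m, x) = 2 + ((-33*m + x*x) + 252) = 2 + ((-33*m + x**2) + 252) = 2 + ((x**2 - 33*m) + 252) = 2 + (252 + x**2 - 33*m) = 254 + x**2 - 33*m)
M(Q) = Q**2 - 175*Q
M(-7)/K(311, 210) = (-7*(-175 - 7))/(254 + 210**2 - 33*311) = (-7*(-182))/(254 + 44100 - 10263) = 1274/34091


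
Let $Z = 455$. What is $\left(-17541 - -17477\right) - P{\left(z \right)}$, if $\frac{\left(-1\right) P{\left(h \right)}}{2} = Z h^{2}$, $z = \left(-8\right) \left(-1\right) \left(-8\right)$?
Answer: $3727296$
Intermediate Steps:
$z = -64$ ($z = 8 \left(-8\right) = -64$)
$P{\left(h \right)} = - 910 h^{2}$ ($P{\left(h \right)} = - 2 \cdot 455 h^{2} = - 910 h^{2}$)
$\left(-17541 - -17477\right) - P{\left(z \right)} = \left(-17541 - -17477\right) - - 910 \left(-64\right)^{2} = \left(-17541 + 17477\right) - \left(-910\right) 4096 = -64 - -3727360 = -64 + 3727360 = 3727296$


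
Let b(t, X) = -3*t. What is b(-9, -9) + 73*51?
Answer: 3750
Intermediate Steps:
b(-9, -9) + 73*51 = -3*(-9) + 73*51 = 27 + 3723 = 3750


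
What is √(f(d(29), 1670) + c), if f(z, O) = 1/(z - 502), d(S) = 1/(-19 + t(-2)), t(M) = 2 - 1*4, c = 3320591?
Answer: 2*√92274947743589/10543 ≈ 1822.2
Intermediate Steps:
t(M) = -2 (t(M) = 2 - 4 = -2)
d(S) = -1/21 (d(S) = 1/(-19 - 2) = 1/(-21) = -1/21)
f(z, O) = 1/(-502 + z)
√(f(d(29), 1670) + c) = √(1/(-502 - 1/21) + 3320591) = √(1/(-10543/21) + 3320591) = √(-21/10543 + 3320591) = √(35008990892/10543) = 2*√92274947743589/10543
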